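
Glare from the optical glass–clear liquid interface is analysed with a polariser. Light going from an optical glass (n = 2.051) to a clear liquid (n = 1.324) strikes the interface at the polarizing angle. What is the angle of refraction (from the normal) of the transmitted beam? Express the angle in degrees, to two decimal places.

θ_t ≈ 57.16°

tan θ_B = n₂/n₁ = 1.324/2.051 = 0.6455, so θ_B = 32.84°.
At Brewster's angle the reflected and refracted rays are perpendicular, so θ_t = 90° − θ_B = 90° − 32.84° = 57.16°.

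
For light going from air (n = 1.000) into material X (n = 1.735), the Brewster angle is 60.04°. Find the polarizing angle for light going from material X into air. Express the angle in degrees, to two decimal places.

Reversing the direction swaps n₁ and n₂, so tan θ_B' = 1/tan θ_B and θ_B' = 90° − θ_B.
Hence θ_B' = 90° − 60.04° = 29.96°.

θ_B' ≈ 29.96°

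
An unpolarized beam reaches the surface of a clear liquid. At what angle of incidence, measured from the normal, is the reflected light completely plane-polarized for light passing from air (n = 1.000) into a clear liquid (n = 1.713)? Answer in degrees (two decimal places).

θ_B ≈ 59.72°

Brewster's condition: tan θ_B = n₂/n₁ = 1.713/1.000 = 1.7130.
θ_B = arctan(1.7130) = 59.72°.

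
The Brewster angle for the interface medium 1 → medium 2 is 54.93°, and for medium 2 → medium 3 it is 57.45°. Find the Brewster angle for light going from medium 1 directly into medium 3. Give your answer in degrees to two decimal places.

Each Brewster angle gives a ratio: n₂/n₁ = tan 54.93° = 1.4244, n₃/n₂ = tan 57.45° = 1.5667.
So n₃/n₁ = (n₂/n₁)(n₃/n₂) = 1.4244 × 1.5667 = 2.2316.
θ_B(1→3) = arctan(2.2316) = 65.86°.

θ_B ≈ 65.86°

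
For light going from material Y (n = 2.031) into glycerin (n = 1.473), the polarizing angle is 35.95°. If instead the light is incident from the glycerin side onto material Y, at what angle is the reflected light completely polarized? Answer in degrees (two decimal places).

The two Brewster angles are complementary: θ_B' = 90° − θ_B = 90° − 35.95° = 54.05°.

θ_B' ≈ 54.05°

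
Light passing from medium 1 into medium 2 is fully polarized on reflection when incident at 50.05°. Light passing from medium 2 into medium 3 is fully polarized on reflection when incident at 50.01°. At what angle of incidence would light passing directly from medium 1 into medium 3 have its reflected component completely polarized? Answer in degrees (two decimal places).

θ_B ≈ 54.91°

Each Brewster angle gives a ratio: n₂/n₁ = tan 50.05° = 1.1939, n₃/n₂ = tan 50.01° = 1.1922.
Multiplying, n₃/n₁ = 1.1939 × 1.1922 = 1.4233, and θ_B(1→3) = arctan 1.4233 = 54.91°.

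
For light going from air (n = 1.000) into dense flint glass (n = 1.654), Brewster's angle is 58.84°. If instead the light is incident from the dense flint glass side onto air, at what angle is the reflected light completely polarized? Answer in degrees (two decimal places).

Reversing the direction swaps n₁ and n₂, so tan θ_B' = 1/tan θ_B and θ_B' = 90° − θ_B.
Hence θ_B' = 90° − 58.84° = 31.16°.

θ_B' ≈ 31.16°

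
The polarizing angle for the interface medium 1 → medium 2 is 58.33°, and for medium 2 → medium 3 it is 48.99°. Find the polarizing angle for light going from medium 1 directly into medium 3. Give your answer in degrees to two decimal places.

θ_B ≈ 61.79°

tan θ_B(1→2) = n₂/n₁ = tan 58.33° = 1.6210.
tan θ_B(2→3) = n₃/n₂ = tan 48.99° = 1.1500.
So n₃/n₁ = (n₂/n₁)(n₃/n₂) = 1.6210 × 1.1500 = 1.8641.
θ_B(1→3) = arctan(1.8641) = 61.79°.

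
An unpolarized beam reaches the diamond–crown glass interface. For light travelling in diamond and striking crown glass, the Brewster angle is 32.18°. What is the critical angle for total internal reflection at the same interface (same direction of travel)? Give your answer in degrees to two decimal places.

θ_c ≈ 38.99°

n₂/n₁ = tan 32.18° = 0.6292; the critical angle satisfies sin θ_c = n₂/n₁.
θ_c = arcsin(0.6292) = 38.99°.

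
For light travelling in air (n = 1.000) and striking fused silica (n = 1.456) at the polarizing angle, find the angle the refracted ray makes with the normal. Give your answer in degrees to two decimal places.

θ_t ≈ 34.48°

θ_B = arctan(n₂/n₁) = arctan(1.456/1.000) = 55.52°.
Since θ_B + θ_t = 90° at Brewster incidence, θ_t = 90° − 55.52° = 34.48°.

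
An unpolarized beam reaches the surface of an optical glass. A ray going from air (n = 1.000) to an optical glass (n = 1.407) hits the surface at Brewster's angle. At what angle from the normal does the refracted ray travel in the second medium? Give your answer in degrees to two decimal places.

θ_t ≈ 35.40°

First find Brewster's angle: tan θ_B = 1.407/1.000 = 1.4070, giving θ_B = 54.60°.
At Brewster's angle the reflected and refracted rays are perpendicular, so θ_t = 90° − θ_B = 90° − 54.60° = 35.40°.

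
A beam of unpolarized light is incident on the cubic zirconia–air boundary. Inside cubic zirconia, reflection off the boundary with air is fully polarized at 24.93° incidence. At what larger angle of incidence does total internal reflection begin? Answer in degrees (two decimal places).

n₂/n₁ = tan 24.93° = 0.4648; the critical angle satisfies sin θ_c = n₂/n₁.
θ_c = arcsin(0.4648) = 27.70°.

θ_c ≈ 27.70°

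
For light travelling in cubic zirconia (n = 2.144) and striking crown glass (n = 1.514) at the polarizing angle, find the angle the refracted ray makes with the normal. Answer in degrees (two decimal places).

First find Brewster's angle: tan θ_B = 1.514/2.144 = 0.7062, giving θ_B = 35.23°.
The refracted ray is perpendicular to the reflected ray, so θ_t = 90° − θ_B = 54.77°.

θ_t ≈ 54.77°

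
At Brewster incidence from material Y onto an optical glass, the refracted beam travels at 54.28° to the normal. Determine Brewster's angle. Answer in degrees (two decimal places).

Brewster's condition makes the reflected and refracted beams perpendicular: θ_B + θ_t = 90°.
So θ_B = 90° − θ_t = 90° − 54.28° = 35.72°.

θ_B ≈ 35.72°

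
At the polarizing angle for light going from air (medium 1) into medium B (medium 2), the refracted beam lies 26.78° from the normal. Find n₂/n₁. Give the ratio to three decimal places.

n₂/n₁ ≈ 1.981

At Brewster incidence θ_B = 90° − θ_t = 90° − 26.78° = 63.22°.
Then n₂/n₁ = tan θ_B = tan 63.22° = 1.981.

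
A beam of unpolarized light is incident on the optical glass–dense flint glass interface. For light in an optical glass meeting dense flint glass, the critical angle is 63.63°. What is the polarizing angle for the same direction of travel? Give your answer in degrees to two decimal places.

θ_B ≈ 41.86°

n₂/n₁ = sin θ_c = sin 63.63° = 0.8959.
tan θ_B equals the same ratio, so θ_B = arctan(0.8959) = 41.86°.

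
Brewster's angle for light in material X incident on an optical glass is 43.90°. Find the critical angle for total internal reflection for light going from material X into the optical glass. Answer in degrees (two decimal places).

n₂/n₁ = tan 43.90° = 0.9623; the critical angle satisfies sin θ_c = n₂/n₁.
θ_c = arcsin(0.9623) = 74.22°.

θ_c ≈ 74.22°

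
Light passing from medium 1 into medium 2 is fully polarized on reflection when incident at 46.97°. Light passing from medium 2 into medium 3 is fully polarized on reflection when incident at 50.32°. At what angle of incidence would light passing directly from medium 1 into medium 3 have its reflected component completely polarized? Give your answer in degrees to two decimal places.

tan θ_B(1→2) = n₂/n₁ = tan 46.97° = 1.0712.
tan θ_B(2→3) = n₃/n₂ = tan 50.32° = 1.2054.
So n₃/n₁ = (n₂/n₁)(n₃/n₂) = 1.0712 × 1.2054 = 1.2912.
θ_B(1→3) = arctan(1.2912) = 52.24°.

θ_B ≈ 52.24°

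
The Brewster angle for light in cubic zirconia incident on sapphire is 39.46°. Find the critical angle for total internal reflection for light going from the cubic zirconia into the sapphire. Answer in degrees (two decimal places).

n₂/n₁ = tan 39.46° = 0.8232; the critical angle satisfies sin θ_c = n₂/n₁.
θ_c = arcsin(0.8232) = 55.40°.

θ_c ≈ 55.40°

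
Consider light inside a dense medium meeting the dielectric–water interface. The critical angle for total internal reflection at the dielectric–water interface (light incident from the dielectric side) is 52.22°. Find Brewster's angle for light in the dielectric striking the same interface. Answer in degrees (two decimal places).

θ_B ≈ 38.32°

sin θ_c = n₂/n₁, so n₂/n₁ = sin 52.22° = 0.7904.
Brewster: tan θ_B = n₂/n₁ = 0.7904.
θ_B = arctan(0.7904) = 38.32°.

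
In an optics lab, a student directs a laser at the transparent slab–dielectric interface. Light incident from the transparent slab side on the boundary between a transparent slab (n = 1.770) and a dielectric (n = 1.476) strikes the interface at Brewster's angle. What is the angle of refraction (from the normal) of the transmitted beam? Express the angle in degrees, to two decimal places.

θ_t ≈ 50.18°

θ_B = arctan(n₂/n₁) = arctan(1.476/1.770) = 39.82°.
The refracted ray is perpendicular to the reflected ray, so θ_t = 90° − θ_B = 50.18°.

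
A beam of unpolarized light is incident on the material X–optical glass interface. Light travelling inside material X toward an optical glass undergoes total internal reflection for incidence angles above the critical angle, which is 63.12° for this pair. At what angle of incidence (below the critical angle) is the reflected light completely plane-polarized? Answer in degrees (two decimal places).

sin θ_c = n₂/n₁, so n₂/n₁ = sin 63.12° = 0.8920.
Brewster: tan θ_B = n₂/n₁ = 0.8920.
θ_B = arctan(0.8920) = 41.73°.

θ_B ≈ 41.73°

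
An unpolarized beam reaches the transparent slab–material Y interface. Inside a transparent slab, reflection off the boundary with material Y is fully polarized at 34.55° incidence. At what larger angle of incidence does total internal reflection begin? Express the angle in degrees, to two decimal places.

tan θ_B = n₂/n₁ = tan 34.55° = 0.6886.
Total internal reflection: sin θ_c = n₂/n₁ = 0.6886.
θ_c = arcsin(0.6886) = 43.52°.

θ_c ≈ 43.52°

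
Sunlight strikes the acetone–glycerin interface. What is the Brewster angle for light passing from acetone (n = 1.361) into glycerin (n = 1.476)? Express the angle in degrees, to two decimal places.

θ_B ≈ 47.32°

Here n₂/n₁ = 1.476/1.361 = 1.0845, and Brewster's law gives tan θ_B = n₂/n₁.
θ_B = arctan(1.0845) = 47.32°.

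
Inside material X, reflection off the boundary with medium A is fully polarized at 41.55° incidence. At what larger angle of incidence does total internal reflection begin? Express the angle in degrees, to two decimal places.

θ_c ≈ 62.41°

From Brewster, n₂/n₁ = tan θ_B = tan 41.55° = 0.8863.
Then sin θ_c = n₂/n₁ = 0.8863, so θ_c = arcsin 0.8863 = 62.41°.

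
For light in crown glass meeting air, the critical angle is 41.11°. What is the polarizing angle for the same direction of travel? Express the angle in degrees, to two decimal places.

n₂/n₁ = sin θ_c = sin 41.11° = 0.6575.
tan θ_B equals the same ratio, so θ_B = arctan(0.6575) = 33.33°.

θ_B ≈ 33.33°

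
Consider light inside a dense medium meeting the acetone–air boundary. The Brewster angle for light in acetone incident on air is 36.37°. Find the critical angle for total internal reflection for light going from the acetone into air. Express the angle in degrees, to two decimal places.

θ_c ≈ 47.43°

n₂/n₁ = tan 36.37° = 0.7365; the critical angle satisfies sin θ_c = n₂/n₁.
θ_c = arcsin(0.7365) = 47.43°.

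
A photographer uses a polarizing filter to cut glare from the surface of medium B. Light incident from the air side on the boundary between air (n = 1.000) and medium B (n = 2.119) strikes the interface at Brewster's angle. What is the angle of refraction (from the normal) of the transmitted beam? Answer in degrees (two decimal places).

θ_t ≈ 25.26°

tan θ_B = n₂/n₁ = 2.119/1.000 = 2.1190, so θ_B = 64.74°.
At Brewster's angle the reflected and refracted rays are perpendicular, so θ_t = 90° − θ_B = 90° − 64.74° = 25.26°.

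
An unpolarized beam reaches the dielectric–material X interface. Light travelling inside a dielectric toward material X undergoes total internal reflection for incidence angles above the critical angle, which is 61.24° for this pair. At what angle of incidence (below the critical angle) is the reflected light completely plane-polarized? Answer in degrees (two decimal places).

sin θ_c = n₂/n₁, so n₂/n₁ = sin 61.24° = 0.8766.
Brewster: tan θ_B = n₂/n₁ = 0.8766.
θ_B = arctan(0.8766) = 41.24°.

θ_B ≈ 41.24°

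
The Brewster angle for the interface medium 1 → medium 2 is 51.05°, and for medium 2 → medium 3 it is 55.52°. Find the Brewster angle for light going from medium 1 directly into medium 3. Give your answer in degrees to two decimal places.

θ_B ≈ 60.96°

Each Brewster angle gives a ratio: n₂/n₁ = tan 51.05° = 1.2371, n₃/n₂ = tan 55.52° = 1.4561.
So n₃/n₁ = (n₂/n₁)(n₃/n₂) = 1.2371 × 1.4561 = 1.8013.
θ_B(1→3) = arctan(1.8013) = 60.96°.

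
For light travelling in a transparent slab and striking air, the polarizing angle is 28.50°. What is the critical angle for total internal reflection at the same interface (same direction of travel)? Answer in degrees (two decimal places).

tan θ_B = n₂/n₁ = tan 28.50° = 0.5430.
Total internal reflection: sin θ_c = n₂/n₁ = 0.5430.
θ_c = arcsin(0.5430) = 32.89°.

θ_c ≈ 32.89°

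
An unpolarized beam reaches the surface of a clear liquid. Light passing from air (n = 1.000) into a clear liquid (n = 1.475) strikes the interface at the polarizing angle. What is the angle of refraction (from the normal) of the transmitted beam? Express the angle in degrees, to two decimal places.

θ_t ≈ 34.14°

First find Brewster's angle: tan θ_B = 1.475/1.000 = 1.4750, giving θ_B = 55.86°.
The refracted ray is perpendicular to the reflected ray, so θ_t = 90° − θ_B = 34.14°.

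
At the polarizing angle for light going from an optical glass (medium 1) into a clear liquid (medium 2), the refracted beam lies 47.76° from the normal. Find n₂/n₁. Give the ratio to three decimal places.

θ_B + θ_t = 90°, so θ_B = 90° − 47.76° = 42.24°.
tan θ_B = n₂/n₁, so n₂/n₁ = tan 42.24° = 0.908.

n₂/n₁ ≈ 0.908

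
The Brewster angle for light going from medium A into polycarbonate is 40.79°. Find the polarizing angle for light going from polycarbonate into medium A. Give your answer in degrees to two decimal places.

tan θ_B' = n₁/n₂ = 1/tan θ_B, so θ_B' = 90° − θ_B.
θ_B' = 90° − 40.79° = 49.21°.

θ_B' ≈ 49.21°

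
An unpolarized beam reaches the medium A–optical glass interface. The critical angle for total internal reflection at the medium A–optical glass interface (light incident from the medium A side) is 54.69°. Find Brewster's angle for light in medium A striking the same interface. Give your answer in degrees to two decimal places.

At the critical angle sin θ_c = n₂/n₁, giving n₂/n₁ = sin 54.69° = 0.8160.
Then tan θ_B = n₂/n₁ = 0.8160, so θ_B = arctan 0.8160 = 39.22°.

θ_B ≈ 39.22°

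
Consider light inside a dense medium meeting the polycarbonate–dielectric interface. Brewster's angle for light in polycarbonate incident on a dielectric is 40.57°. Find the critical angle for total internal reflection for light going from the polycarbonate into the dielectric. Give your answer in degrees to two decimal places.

θ_c ≈ 58.89°

tan θ_B = n₂/n₁ = tan 40.57° = 0.8562.
Total internal reflection: sin θ_c = n₂/n₁ = 0.8562.
θ_c = arcsin(0.8562) = 58.89°.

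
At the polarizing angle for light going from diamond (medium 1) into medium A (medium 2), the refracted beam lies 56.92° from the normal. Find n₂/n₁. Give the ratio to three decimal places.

n₂/n₁ ≈ 0.651

θ_B + θ_t = 90°, so θ_B = 90° − 56.92° = 33.08°.
tan θ_B = n₂/n₁, so n₂/n₁ = tan 33.08° = 0.651.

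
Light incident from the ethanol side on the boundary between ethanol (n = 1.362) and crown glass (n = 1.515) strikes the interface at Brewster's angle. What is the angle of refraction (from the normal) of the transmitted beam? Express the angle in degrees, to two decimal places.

θ_t ≈ 41.96°

First find Brewster's angle: tan θ_B = 1.515/1.362 = 1.1123, giving θ_B = 48.04°.
At Brewster's angle the reflected and refracted rays are perpendicular, so θ_t = 90° − θ_B = 90° − 48.04° = 41.96°.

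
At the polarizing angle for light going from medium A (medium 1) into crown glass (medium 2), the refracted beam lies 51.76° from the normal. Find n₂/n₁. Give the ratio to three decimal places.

θ_B + θ_t = 90°, so θ_B = 90° − 51.76° = 38.24°.
tan θ_B = n₂/n₁, so n₂/n₁ = tan 38.24° = 0.788.

n₂/n₁ ≈ 0.788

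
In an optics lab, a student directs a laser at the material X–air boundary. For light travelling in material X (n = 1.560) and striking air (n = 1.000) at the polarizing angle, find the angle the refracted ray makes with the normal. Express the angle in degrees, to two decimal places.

θ_B = arctan(n₂/n₁) = arctan(1.000/1.560) = 32.66°.
At Brewster's angle the reflected and refracted rays are perpendicular, so θ_t = 90° − θ_B = 90° − 32.66° = 57.34°.

θ_t ≈ 57.34°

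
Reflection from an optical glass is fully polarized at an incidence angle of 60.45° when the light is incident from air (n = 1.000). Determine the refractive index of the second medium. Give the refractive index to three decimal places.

Full polarization of the reflected beam means tan θ_B = n₂/n₁, where n₁ is the incident medium (air).
n₂ = n₁ tan θ_B = 1.000 × tan 60.45° = 1.764.

n ≈ 1.764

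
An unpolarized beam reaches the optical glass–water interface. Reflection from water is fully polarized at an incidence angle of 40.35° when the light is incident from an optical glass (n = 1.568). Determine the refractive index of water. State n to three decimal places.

n ≈ 1.332

Full polarization of the reflected beam means tan θ_B = n₂/n₁, where n₁ is the incident medium (an optical glass).
n₂ = n₁ tan θ_B = 1.568 × tan 40.35° = 1.332.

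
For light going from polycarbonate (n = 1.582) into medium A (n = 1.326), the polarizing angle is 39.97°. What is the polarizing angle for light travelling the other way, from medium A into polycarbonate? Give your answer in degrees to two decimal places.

Reversing the direction swaps n₁ and n₂, so tan θ_B' = 1/tan θ_B and θ_B' = 90° − θ_B.
Hence θ_B' = 90° − 39.97° = 50.03°.

θ_B' ≈ 50.03°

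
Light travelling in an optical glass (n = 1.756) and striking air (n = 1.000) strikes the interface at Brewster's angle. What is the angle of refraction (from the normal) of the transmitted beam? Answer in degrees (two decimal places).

θ_B = arctan(n₂/n₁) = arctan(1.000/1.756) = 29.66°.
Since θ_B + θ_t = 90° at Brewster incidence, θ_t = 90° − 29.66° = 60.34°.

θ_t ≈ 60.34°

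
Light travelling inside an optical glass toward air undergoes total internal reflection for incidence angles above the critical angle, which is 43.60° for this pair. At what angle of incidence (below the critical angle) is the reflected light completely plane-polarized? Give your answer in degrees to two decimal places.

sin θ_c = n₂/n₁, so n₂/n₁ = sin 43.60° = 0.6896.
Brewster: tan θ_B = n₂/n₁ = 0.6896.
θ_B = arctan(0.6896) = 34.59°.

θ_B ≈ 34.59°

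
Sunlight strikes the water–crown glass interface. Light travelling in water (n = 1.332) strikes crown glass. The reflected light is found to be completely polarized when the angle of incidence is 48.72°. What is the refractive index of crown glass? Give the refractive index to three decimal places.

n ≈ 1.517

At Brewster's angle, tan θ_B = n₂/n₁ with n₁ on the incident side (water) and n₂ on the transmitted side (crown glass).
n₂ = n₁ tan θ_B = 1.332 × tan 48.72° = 1.517.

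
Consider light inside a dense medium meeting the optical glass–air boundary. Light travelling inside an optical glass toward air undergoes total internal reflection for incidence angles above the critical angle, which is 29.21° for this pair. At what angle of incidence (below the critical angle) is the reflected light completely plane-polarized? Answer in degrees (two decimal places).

n₂/n₁ = sin θ_c = sin 29.21° = 0.4880.
tan θ_B equals the same ratio, so θ_B = arctan(0.4880) = 26.01°.

θ_B ≈ 26.01°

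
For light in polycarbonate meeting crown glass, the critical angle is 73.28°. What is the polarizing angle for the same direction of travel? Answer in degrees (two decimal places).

θ_B ≈ 43.76°

n₂/n₁ = sin θ_c = sin 73.28° = 0.9577.
tan θ_B equals the same ratio, so θ_B = arctan(0.9577) = 43.76°.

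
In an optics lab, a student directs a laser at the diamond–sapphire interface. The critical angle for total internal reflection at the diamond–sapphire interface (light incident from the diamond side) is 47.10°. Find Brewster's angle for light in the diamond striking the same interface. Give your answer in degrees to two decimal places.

θ_B ≈ 36.22°

At the critical angle sin θ_c = n₂/n₁, giving n₂/n₁ = sin 47.10° = 0.7325.
Then tan θ_B = n₂/n₁ = 0.7325, so θ_B = arctan 0.7325 = 36.22°.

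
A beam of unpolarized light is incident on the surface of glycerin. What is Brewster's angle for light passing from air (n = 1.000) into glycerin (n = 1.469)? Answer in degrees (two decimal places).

θ_B ≈ 55.76°

Here n₂/n₁ = 1.469/1.000 = 1.4690, and Brewster's law gives tan θ_B = n₂/n₁. Taking the arctangent, θ_B = 55.76°.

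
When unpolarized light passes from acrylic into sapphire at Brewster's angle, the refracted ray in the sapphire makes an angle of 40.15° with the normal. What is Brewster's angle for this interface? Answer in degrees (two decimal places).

Since the reflected and refracted rays are at right angles at the polarizing angle, θ_B + θ_t = 90°.
So θ_B = 90° − θ_t = 90° − 40.15° = 49.85°.

θ_B ≈ 49.85°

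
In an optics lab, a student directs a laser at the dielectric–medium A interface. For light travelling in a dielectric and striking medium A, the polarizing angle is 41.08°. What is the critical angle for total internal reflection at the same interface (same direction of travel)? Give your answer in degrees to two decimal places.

θ_c ≈ 60.66°

n₂/n₁ = tan 41.08° = 0.8717; the critical angle satisfies sin θ_c = n₂/n₁.
θ_c = arcsin(0.8717) = 60.66°.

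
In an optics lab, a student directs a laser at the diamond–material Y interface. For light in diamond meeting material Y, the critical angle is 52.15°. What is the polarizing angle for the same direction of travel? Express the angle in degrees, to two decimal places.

θ_B ≈ 38.30°

At the critical angle sin θ_c = n₂/n₁, giving n₂/n₁ = sin 52.15° = 0.7896.
Then tan θ_B = n₂/n₁ = 0.7896, so θ_B = arctan 0.7896 = 38.30°.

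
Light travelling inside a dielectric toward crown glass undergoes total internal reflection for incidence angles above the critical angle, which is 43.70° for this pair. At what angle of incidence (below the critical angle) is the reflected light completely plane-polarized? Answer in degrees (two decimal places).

sin θ_c = n₂/n₁, so n₂/n₁ = sin 43.70° = 0.6909.
Brewster: tan θ_B = n₂/n₁ = 0.6909.
θ_B = arctan(0.6909) = 34.64°.

θ_B ≈ 34.64°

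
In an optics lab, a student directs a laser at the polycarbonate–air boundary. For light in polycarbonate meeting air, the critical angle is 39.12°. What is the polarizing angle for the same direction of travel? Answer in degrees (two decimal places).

n₂/n₁ = sin θ_c = sin 39.12° = 0.6309.
tan θ_B equals the same ratio, so θ_B = arctan(0.6309) = 32.25°.

θ_B ≈ 32.25°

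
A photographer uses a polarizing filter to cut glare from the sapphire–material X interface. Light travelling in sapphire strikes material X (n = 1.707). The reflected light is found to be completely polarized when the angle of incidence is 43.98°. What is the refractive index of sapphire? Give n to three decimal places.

n ≈ 1.769

Brewster's law: tan θ_B = n₂/n₁ (light incident in sapphire, refracted into material X).
n₁ = n₂ / tan θ_B = 1.707 / tan 43.98° = 1.769.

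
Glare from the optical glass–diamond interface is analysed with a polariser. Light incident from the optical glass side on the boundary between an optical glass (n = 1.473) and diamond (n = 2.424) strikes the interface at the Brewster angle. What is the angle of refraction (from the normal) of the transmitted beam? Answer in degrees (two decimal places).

θ_t ≈ 31.29°

tan θ_B = n₂/n₁ = 2.424/1.473 = 1.6456, so θ_B = 58.71°.
At Brewster's angle the reflected and refracted rays are perpendicular, so θ_t = 90° − θ_B = 90° − 58.71° = 31.29°.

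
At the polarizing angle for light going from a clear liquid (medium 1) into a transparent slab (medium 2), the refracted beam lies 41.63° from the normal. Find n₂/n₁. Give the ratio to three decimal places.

θ_B + θ_t = 90°, so θ_B = 90° − 41.63° = 48.37°.
tan θ_B = n₂/n₁, so n₂/n₁ = tan 48.37° = 1.125.

n₂/n₁ ≈ 1.125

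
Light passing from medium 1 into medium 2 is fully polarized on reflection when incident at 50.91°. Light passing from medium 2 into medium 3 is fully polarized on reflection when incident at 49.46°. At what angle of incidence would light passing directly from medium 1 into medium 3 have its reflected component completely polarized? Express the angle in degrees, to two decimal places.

θ_B ≈ 55.21°

n₂/n₁ = tan 50.91° = 1.2309 and n₃/n₂ = tan 49.46° = 1.1692.
Multiplying, n₃/n₁ = 1.2309 × 1.1692 = 1.4392, and θ_B(1→3) = arctan 1.4392 = 55.21°.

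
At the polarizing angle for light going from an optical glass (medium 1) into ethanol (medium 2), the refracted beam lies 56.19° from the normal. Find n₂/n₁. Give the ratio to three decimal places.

At Brewster incidence θ_B = 90° − θ_t = 90° − 56.19° = 33.81°.
tan θ_B = n₂/n₁, so n₂/n₁ = tan 33.81° = 0.670.

n₂/n₁ ≈ 0.670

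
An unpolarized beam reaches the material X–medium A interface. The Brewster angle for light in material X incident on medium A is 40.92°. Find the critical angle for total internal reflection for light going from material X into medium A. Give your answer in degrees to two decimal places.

θ_c ≈ 60.09°

From Brewster, n₂/n₁ = tan θ_B = tan 40.92° = 0.8668.
Then sin θ_c = n₂/n₁ = 0.8668, so θ_c = arcsin 0.8668 = 60.09°.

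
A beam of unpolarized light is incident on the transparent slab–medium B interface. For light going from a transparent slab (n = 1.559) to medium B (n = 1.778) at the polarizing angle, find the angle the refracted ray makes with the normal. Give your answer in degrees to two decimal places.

θ_t ≈ 41.25°

tan θ_B = n₂/n₁ = 1.778/1.559 = 1.1405, so θ_B = 48.75°.
Since θ_B + θ_t = 90° at Brewster incidence, θ_t = 90° − 48.75° = 41.25°.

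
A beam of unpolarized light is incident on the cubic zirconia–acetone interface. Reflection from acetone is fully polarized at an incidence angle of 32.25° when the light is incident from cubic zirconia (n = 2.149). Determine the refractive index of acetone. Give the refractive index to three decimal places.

Brewster's law: tan θ_B = n₂/n₁ (light incident in cubic zirconia, refracted into acetone).
n₂ = n₁ tan θ_B = 2.149 × tan 32.25° = 1.356.

n ≈ 1.356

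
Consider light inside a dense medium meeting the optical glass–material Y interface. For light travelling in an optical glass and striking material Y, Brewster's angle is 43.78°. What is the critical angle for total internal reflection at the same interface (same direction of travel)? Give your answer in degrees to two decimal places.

θ_c ≈ 73.39°

n₂/n₁ = tan 43.78° = 0.9583; the critical angle satisfies sin θ_c = n₂/n₁.
θ_c = arcsin(0.9583) = 73.39°.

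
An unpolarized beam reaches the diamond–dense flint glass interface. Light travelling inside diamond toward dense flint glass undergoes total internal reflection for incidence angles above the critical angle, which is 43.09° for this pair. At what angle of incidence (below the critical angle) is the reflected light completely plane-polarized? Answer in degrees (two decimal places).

n₂/n₁ = sin θ_c = sin 43.09° = 0.6831.
tan θ_B equals the same ratio, so θ_B = arctan(0.6831) = 34.34°.

θ_B ≈ 34.34°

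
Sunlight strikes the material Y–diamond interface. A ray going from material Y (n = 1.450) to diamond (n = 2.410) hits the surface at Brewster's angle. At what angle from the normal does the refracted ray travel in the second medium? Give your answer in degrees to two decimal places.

tan θ_B = n₂/n₁ = 2.410/1.450 = 1.6621, so θ_B = 58.97°.
At Brewster's angle the reflected and refracted rays are perpendicular, so θ_t = 90° − θ_B = 90° − 58.97° = 31.03°.

θ_t ≈ 31.03°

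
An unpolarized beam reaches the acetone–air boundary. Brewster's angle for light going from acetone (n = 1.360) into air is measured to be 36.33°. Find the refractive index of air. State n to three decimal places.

Full polarization of the reflected beam means tan θ_B = n₂/n₁, where n₁ is the incident medium (acetone).
n₂ = n₁ tan θ_B = 1.360 × tan 36.33° = 1.000.

n ≈ 1.000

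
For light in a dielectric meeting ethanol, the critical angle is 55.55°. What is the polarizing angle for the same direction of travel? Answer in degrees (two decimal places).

At the critical angle sin θ_c = n₂/n₁, giving n₂/n₁ = sin 55.55° = 0.8246.
Then tan θ_B = n₂/n₁ = 0.8246, so θ_B = arctan 0.8246 = 39.51°.

θ_B ≈ 39.51°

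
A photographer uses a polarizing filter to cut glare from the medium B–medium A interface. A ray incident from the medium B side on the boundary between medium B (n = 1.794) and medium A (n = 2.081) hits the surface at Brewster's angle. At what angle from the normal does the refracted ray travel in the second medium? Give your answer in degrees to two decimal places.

θ_t ≈ 40.76°

θ_B = arctan(n₂/n₁) = arctan(2.081/1.794) = 49.24°.
The refracted ray is perpendicular to the reflected ray, so θ_t = 90° − θ_B = 40.76°.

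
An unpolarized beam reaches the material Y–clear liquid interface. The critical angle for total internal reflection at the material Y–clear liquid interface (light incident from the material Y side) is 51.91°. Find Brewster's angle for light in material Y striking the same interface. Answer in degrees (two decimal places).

sin θ_c = n₂/n₁, so n₂/n₁ = sin 51.91° = 0.7870.
Brewster: tan θ_B = n₂/n₁ = 0.7870.
θ_B = arctan(0.7870) = 38.20°.

θ_B ≈ 38.20°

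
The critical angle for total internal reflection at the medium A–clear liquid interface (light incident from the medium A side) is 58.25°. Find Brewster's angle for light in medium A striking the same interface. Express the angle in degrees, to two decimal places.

θ_B ≈ 40.38°

sin θ_c = n₂/n₁, so n₂/n₁ = sin 58.25° = 0.8504.
Brewster: tan θ_B = n₂/n₁ = 0.8504.
θ_B = arctan(0.8504) = 40.38°.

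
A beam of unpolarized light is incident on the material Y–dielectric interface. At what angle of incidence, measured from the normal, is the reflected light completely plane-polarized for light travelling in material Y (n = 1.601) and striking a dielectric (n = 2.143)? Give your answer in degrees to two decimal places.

The reflected p-component vanishes when tan θ_B = n₂/n₁.
tan θ_B = n₂/n₁ = 2.143/1.601 = 1.3385. Taking the arctangent, θ_B = 53.24°.

θ_B ≈ 53.24°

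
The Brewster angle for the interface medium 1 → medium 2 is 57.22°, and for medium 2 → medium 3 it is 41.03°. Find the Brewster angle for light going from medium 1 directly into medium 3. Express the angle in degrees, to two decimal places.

Each Brewster angle gives a ratio: n₂/n₁ = tan 57.22° = 1.5529, n₃/n₂ = tan 41.03° = 0.8702.
Multiplying, n₃/n₁ = 1.5529 × 0.8702 = 1.3513, and θ_B(1→3) = arctan 1.3513 = 53.50°.

θ_B ≈ 53.50°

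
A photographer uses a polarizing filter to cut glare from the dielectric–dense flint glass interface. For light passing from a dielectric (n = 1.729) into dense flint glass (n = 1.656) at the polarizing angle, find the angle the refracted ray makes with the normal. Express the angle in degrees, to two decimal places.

θ_t ≈ 46.24°

θ_B = arctan(n₂/n₁) = arctan(1.656/1.729) = 43.76°.
The refracted ray is perpendicular to the reflected ray, so θ_t = 90° − θ_B = 46.24°.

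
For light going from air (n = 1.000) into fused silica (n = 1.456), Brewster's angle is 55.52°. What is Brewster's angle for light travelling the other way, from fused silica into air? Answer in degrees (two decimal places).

θ_B' ≈ 34.48°

Reversing the direction swaps n₁ and n₂, so tan θ_B' = 1/tan θ_B and θ_B' = 90° − θ_B.
Hence θ_B' = 90° − 55.52° = 34.48°.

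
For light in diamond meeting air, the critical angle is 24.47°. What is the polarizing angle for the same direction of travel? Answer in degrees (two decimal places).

n₂/n₁ = sin θ_c = sin 24.47° = 0.4142.
tan θ_B equals the same ratio, so θ_B = arctan(0.4142) = 22.50°.

θ_B ≈ 22.50°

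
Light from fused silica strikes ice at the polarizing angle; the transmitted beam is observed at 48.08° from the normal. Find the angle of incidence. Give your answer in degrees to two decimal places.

At Brewster's angle the reflected and refracted rays are perpendicular, so θ_B + θ_t = 90°.
So θ_B = 90° − θ_t = 90° − 48.08° = 41.92°.

θ_B ≈ 41.92°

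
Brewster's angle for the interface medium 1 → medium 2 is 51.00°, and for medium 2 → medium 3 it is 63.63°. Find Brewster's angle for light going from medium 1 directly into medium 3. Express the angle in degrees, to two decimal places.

tan θ_B(1→2) = n₂/n₁ = tan 51.00° = 1.2349.
tan θ_B(2→3) = n₃/n₂ = tan 63.63° = 2.0171.
So n₃/n₁ = (n₂/n₁)(n₃/n₂) = 1.2349 × 2.0171 = 2.4910.
θ_B(1→3) = arctan(2.4910) = 68.13°.

θ_B ≈ 68.13°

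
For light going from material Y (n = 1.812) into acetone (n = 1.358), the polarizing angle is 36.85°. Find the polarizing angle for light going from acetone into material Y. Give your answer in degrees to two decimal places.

θ_B' ≈ 53.15°

tan θ_B' = n₁/n₂ = 1/tan θ_B, so θ_B' = 90° − θ_B.
θ_B' = 90° − 36.85° = 53.15°.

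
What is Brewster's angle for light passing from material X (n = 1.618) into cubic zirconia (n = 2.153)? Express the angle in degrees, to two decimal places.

θ_B ≈ 53.07°

The reflected p-component vanishes when tan θ_B = n₂/n₁.
Brewster's condition: tan θ_B = n₂/n₁ = 2.153/1.618 = 1.3307.
So θ_B = arctan 1.3307 = 53.07°.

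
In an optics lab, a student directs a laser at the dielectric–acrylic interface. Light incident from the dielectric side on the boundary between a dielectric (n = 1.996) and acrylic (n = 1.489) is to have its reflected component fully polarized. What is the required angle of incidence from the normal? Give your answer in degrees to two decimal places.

θ_B ≈ 36.72°

tan θ_B = n₂/n₁ = 1.489/1.996 = 0.7460.
So θ_B = arctan 0.7460 = 36.72°.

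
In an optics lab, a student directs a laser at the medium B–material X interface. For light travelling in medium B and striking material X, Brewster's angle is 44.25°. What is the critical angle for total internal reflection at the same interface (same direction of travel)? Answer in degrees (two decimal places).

θ_c ≈ 76.95°

From Brewster, n₂/n₁ = tan θ_B = tan 44.25° = 0.9742.
Then sin θ_c = n₂/n₁ = 0.9742, so θ_c = arcsin 0.9742 = 76.95°.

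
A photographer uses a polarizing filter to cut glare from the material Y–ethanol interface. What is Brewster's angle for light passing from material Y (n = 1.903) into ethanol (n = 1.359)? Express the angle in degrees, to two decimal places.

At Brewster's angle the reflected and refracted rays are perpendicular, which with Snell's law gives tan θ_B = n₂/n₁.
Here n₂/n₁ = 1.359/1.903 = 0.7141, and Brewster's law gives tan θ_B = n₂/n₁.
So θ_B = arctan 0.7141 = 35.53°.

θ_B ≈ 35.53°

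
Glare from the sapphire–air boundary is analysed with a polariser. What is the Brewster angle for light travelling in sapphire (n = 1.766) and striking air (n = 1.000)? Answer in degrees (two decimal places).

θ_B ≈ 29.52°

Brewster's condition: tan θ_B = n₂/n₁ = 1.000/1.766 = 0.5663. Taking the arctangent, θ_B = 29.52°.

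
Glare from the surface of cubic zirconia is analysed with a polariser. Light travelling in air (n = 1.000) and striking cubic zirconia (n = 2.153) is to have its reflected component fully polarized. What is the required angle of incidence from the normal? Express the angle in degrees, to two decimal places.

Here n₂/n₁ = 2.153/1.000 = 2.1530, and Brewster's law gives tan θ_B = n₂/n₁.
θ_B = arctan(2.1530) = 65.09°.

θ_B ≈ 65.09°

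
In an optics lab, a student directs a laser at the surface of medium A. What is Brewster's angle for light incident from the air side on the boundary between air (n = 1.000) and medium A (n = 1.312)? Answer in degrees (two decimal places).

θ_B ≈ 52.69°

Brewster's condition: tan θ_B = n₂/n₁ = 1.312/1.000 = 1.3120.
So θ_B = arctan 1.3120 = 52.69°.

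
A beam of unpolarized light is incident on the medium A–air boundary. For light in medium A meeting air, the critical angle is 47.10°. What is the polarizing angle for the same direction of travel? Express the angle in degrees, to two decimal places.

θ_B ≈ 36.22°

At the critical angle sin θ_c = n₂/n₁, giving n₂/n₁ = sin 47.10° = 0.7325.
Then tan θ_B = n₂/n₁ = 0.7325, so θ_B = arctan 0.7325 = 36.22°.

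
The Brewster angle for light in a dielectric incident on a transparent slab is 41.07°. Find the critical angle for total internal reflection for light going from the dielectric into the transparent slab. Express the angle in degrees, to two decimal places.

θ_c ≈ 60.63°

tan θ_B = n₂/n₁ = tan 41.07° = 0.8714.
Total internal reflection: sin θ_c = n₂/n₁ = 0.8714.
θ_c = arcsin(0.8714) = 60.63°.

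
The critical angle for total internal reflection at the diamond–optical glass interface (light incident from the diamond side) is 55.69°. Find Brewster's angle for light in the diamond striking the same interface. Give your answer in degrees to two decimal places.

n₂/n₁ = sin θ_c = sin 55.69° = 0.8260.
tan θ_B equals the same ratio, so θ_B = arctan(0.8260) = 39.56°.

θ_B ≈ 39.56°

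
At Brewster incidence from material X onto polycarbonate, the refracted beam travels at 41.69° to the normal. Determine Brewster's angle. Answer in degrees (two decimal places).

θ_B ≈ 48.31°

Since the reflected and refracted rays are at right angles at the polarizing angle, θ_B + θ_t = 90°.
So θ_B = 90° − θ_t = 90° − 41.69° = 48.31°.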